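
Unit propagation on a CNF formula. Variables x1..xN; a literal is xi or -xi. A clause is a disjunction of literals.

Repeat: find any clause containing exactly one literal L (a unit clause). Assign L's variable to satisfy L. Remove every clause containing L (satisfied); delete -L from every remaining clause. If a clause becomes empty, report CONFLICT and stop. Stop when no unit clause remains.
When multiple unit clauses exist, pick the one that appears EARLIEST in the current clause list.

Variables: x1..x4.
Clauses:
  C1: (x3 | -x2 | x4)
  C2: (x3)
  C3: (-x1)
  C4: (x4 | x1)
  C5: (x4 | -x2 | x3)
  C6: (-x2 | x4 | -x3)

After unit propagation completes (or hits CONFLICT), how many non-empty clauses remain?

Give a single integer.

Answer: 0

Derivation:
unit clause [3] forces x3=T; simplify:
  drop -3 from [-2, 4, -3] -> [-2, 4]
  satisfied 3 clause(s); 3 remain; assigned so far: [3]
unit clause [-1] forces x1=F; simplify:
  drop 1 from [4, 1] -> [4]
  satisfied 1 clause(s); 2 remain; assigned so far: [1, 3]
unit clause [4] forces x4=T; simplify:
  satisfied 2 clause(s); 0 remain; assigned so far: [1, 3, 4]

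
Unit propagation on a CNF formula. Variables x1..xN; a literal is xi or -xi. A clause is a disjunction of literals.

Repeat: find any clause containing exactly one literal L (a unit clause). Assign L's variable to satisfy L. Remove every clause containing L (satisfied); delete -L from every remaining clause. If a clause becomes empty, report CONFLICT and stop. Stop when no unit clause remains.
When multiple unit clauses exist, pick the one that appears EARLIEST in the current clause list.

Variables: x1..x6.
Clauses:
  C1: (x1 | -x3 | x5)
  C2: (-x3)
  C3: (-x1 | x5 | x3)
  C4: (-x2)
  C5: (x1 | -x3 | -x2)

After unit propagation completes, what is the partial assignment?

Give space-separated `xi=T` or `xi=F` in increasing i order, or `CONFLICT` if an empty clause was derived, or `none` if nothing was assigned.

unit clause [-3] forces x3=F; simplify:
  drop 3 from [-1, 5, 3] -> [-1, 5]
  satisfied 3 clause(s); 2 remain; assigned so far: [3]
unit clause [-2] forces x2=F; simplify:
  satisfied 1 clause(s); 1 remain; assigned so far: [2, 3]

Answer: x2=F x3=F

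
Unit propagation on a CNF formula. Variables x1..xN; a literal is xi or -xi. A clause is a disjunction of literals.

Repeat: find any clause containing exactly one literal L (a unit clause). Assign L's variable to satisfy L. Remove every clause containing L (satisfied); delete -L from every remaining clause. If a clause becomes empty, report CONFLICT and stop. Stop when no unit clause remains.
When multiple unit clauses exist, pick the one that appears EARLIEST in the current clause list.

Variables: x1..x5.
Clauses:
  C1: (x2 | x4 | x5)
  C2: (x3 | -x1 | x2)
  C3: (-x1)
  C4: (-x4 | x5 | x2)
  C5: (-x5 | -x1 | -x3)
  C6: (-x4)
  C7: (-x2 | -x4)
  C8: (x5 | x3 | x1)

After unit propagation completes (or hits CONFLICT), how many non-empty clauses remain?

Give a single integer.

Answer: 2

Derivation:
unit clause [-1] forces x1=F; simplify:
  drop 1 from [5, 3, 1] -> [5, 3]
  satisfied 3 clause(s); 5 remain; assigned so far: [1]
unit clause [-4] forces x4=F; simplify:
  drop 4 from [2, 4, 5] -> [2, 5]
  satisfied 3 clause(s); 2 remain; assigned so far: [1, 4]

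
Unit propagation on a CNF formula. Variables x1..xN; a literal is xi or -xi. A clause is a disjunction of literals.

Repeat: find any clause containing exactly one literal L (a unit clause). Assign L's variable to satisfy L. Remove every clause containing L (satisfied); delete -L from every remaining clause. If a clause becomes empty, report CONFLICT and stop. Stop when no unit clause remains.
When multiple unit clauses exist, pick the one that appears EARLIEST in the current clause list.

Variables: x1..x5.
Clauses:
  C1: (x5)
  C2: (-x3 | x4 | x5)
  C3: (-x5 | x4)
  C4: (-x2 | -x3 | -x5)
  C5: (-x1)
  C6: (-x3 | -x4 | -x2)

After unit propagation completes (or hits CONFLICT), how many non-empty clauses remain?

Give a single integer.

Answer: 2

Derivation:
unit clause [5] forces x5=T; simplify:
  drop -5 from [-5, 4] -> [4]
  drop -5 from [-2, -3, -5] -> [-2, -3]
  satisfied 2 clause(s); 4 remain; assigned so far: [5]
unit clause [4] forces x4=T; simplify:
  drop -4 from [-3, -4, -2] -> [-3, -2]
  satisfied 1 clause(s); 3 remain; assigned so far: [4, 5]
unit clause [-1] forces x1=F; simplify:
  satisfied 1 clause(s); 2 remain; assigned so far: [1, 4, 5]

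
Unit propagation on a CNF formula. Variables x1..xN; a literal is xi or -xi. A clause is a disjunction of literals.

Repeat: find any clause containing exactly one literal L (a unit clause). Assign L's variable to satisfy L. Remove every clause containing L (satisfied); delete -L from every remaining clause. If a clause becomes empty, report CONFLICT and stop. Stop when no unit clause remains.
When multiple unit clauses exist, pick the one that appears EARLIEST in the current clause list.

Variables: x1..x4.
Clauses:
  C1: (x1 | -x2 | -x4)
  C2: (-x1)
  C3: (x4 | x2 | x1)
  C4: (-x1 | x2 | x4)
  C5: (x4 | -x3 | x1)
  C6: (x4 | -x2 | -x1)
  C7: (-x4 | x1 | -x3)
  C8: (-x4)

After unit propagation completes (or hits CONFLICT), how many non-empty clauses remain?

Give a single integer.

Answer: 0

Derivation:
unit clause [-1] forces x1=F; simplify:
  drop 1 from [1, -2, -4] -> [-2, -4]
  drop 1 from [4, 2, 1] -> [4, 2]
  drop 1 from [4, -3, 1] -> [4, -3]
  drop 1 from [-4, 1, -3] -> [-4, -3]
  satisfied 3 clause(s); 5 remain; assigned so far: [1]
unit clause [-4] forces x4=F; simplify:
  drop 4 from [4, 2] -> [2]
  drop 4 from [4, -3] -> [-3]
  satisfied 3 clause(s); 2 remain; assigned so far: [1, 4]
unit clause [2] forces x2=T; simplify:
  satisfied 1 clause(s); 1 remain; assigned so far: [1, 2, 4]
unit clause [-3] forces x3=F; simplify:
  satisfied 1 clause(s); 0 remain; assigned so far: [1, 2, 3, 4]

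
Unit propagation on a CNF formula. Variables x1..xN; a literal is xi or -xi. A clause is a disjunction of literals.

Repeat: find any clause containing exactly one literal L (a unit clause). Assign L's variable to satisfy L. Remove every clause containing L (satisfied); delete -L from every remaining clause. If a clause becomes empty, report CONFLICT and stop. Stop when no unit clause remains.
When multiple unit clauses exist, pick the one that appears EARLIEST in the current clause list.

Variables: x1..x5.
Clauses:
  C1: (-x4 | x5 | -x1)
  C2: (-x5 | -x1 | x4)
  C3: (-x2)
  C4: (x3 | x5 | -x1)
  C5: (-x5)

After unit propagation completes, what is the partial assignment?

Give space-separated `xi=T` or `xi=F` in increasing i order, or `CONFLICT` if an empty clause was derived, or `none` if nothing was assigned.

unit clause [-2] forces x2=F; simplify:
  satisfied 1 clause(s); 4 remain; assigned so far: [2]
unit clause [-5] forces x5=F; simplify:
  drop 5 from [-4, 5, -1] -> [-4, -1]
  drop 5 from [3, 5, -1] -> [3, -1]
  satisfied 2 clause(s); 2 remain; assigned so far: [2, 5]

Answer: x2=F x5=F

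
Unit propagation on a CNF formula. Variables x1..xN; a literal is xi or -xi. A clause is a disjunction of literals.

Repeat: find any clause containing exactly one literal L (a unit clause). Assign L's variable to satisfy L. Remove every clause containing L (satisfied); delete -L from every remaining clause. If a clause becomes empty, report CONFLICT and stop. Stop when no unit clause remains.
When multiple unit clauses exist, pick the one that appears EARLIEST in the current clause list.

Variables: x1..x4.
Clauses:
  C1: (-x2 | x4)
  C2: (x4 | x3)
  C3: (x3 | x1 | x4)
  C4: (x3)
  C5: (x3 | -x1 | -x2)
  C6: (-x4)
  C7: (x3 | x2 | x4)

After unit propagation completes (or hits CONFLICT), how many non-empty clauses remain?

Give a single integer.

unit clause [3] forces x3=T; simplify:
  satisfied 5 clause(s); 2 remain; assigned so far: [3]
unit clause [-4] forces x4=F; simplify:
  drop 4 from [-2, 4] -> [-2]
  satisfied 1 clause(s); 1 remain; assigned so far: [3, 4]
unit clause [-2] forces x2=F; simplify:
  satisfied 1 clause(s); 0 remain; assigned so far: [2, 3, 4]

Answer: 0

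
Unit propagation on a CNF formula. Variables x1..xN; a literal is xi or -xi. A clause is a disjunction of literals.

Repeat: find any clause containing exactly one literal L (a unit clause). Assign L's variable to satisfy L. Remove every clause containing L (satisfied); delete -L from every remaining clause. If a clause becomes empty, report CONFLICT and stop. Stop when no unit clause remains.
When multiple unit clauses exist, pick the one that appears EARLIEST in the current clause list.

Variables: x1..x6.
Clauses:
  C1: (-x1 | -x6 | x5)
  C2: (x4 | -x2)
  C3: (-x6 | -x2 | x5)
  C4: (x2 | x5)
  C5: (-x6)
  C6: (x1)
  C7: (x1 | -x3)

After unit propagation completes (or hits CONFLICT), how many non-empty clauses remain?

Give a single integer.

unit clause [-6] forces x6=F; simplify:
  satisfied 3 clause(s); 4 remain; assigned so far: [6]
unit clause [1] forces x1=T; simplify:
  satisfied 2 clause(s); 2 remain; assigned so far: [1, 6]

Answer: 2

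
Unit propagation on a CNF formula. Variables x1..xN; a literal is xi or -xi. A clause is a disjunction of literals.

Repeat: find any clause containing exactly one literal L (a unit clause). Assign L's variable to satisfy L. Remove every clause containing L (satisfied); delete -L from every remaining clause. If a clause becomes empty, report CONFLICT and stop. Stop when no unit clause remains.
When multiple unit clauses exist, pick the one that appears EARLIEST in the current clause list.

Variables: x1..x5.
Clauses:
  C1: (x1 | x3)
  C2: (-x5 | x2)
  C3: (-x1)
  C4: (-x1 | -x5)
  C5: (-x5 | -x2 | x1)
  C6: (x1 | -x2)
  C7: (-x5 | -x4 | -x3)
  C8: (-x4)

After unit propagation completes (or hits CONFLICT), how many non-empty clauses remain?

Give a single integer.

unit clause [-1] forces x1=F; simplify:
  drop 1 from [1, 3] -> [3]
  drop 1 from [-5, -2, 1] -> [-5, -2]
  drop 1 from [1, -2] -> [-2]
  satisfied 2 clause(s); 6 remain; assigned so far: [1]
unit clause [3] forces x3=T; simplify:
  drop -3 from [-5, -4, -3] -> [-5, -4]
  satisfied 1 clause(s); 5 remain; assigned so far: [1, 3]
unit clause [-2] forces x2=F; simplify:
  drop 2 from [-5, 2] -> [-5]
  satisfied 2 clause(s); 3 remain; assigned so far: [1, 2, 3]
unit clause [-5] forces x5=F; simplify:
  satisfied 2 clause(s); 1 remain; assigned so far: [1, 2, 3, 5]
unit clause [-4] forces x4=F; simplify:
  satisfied 1 clause(s); 0 remain; assigned so far: [1, 2, 3, 4, 5]

Answer: 0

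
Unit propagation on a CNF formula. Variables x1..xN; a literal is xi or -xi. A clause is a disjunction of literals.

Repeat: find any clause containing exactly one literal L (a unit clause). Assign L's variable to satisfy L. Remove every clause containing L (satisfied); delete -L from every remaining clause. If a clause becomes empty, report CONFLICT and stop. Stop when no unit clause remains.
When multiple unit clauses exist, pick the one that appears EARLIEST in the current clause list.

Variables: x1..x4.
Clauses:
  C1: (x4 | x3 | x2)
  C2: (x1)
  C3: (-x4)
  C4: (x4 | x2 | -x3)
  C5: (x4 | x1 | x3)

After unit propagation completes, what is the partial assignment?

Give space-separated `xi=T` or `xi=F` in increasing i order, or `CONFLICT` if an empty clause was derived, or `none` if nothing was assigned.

unit clause [1] forces x1=T; simplify:
  satisfied 2 clause(s); 3 remain; assigned so far: [1]
unit clause [-4] forces x4=F; simplify:
  drop 4 from [4, 3, 2] -> [3, 2]
  drop 4 from [4, 2, -3] -> [2, -3]
  satisfied 1 clause(s); 2 remain; assigned so far: [1, 4]

Answer: x1=T x4=F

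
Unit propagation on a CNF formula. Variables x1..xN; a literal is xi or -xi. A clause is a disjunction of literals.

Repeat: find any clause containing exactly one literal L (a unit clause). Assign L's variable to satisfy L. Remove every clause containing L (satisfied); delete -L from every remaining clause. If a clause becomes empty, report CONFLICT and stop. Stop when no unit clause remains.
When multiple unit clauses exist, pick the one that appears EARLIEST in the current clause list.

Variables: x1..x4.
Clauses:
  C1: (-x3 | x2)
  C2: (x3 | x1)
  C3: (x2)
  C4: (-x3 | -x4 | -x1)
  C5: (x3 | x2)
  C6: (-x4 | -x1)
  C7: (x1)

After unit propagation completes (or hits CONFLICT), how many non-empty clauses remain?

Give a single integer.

unit clause [2] forces x2=T; simplify:
  satisfied 3 clause(s); 4 remain; assigned so far: [2]
unit clause [1] forces x1=T; simplify:
  drop -1 from [-3, -4, -1] -> [-3, -4]
  drop -1 from [-4, -1] -> [-4]
  satisfied 2 clause(s); 2 remain; assigned so far: [1, 2]
unit clause [-4] forces x4=F; simplify:
  satisfied 2 clause(s); 0 remain; assigned so far: [1, 2, 4]

Answer: 0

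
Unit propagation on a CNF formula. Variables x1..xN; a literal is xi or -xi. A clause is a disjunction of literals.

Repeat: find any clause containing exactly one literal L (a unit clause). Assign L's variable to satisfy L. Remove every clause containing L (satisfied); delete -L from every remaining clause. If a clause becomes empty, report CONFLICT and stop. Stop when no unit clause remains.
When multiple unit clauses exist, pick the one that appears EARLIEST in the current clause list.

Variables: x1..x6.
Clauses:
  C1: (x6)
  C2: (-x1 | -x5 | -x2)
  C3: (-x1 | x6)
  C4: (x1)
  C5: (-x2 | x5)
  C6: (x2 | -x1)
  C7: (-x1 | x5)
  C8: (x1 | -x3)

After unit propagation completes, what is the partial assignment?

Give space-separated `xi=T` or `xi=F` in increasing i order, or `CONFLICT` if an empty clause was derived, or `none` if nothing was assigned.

unit clause [6] forces x6=T; simplify:
  satisfied 2 clause(s); 6 remain; assigned so far: [6]
unit clause [1] forces x1=T; simplify:
  drop -1 from [-1, -5, -2] -> [-5, -2]
  drop -1 from [2, -1] -> [2]
  drop -1 from [-1, 5] -> [5]
  satisfied 2 clause(s); 4 remain; assigned so far: [1, 6]
unit clause [2] forces x2=T; simplify:
  drop -2 from [-5, -2] -> [-5]
  drop -2 from [-2, 5] -> [5]
  satisfied 1 clause(s); 3 remain; assigned so far: [1, 2, 6]
unit clause [-5] forces x5=F; simplify:
  drop 5 from [5] -> [] (empty!)
  drop 5 from [5] -> [] (empty!)
  satisfied 1 clause(s); 2 remain; assigned so far: [1, 2, 5, 6]
CONFLICT (empty clause)

Answer: CONFLICT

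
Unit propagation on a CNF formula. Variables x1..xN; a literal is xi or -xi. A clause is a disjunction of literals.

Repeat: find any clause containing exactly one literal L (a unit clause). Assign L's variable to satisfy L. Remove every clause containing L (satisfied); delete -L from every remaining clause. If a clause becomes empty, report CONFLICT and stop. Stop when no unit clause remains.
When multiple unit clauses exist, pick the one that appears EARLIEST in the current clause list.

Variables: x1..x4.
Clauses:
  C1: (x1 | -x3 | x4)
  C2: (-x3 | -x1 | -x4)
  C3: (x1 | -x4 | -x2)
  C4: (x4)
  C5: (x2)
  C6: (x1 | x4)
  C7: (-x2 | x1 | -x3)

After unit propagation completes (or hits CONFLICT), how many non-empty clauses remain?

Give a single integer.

Answer: 0

Derivation:
unit clause [4] forces x4=T; simplify:
  drop -4 from [-3, -1, -4] -> [-3, -1]
  drop -4 from [1, -4, -2] -> [1, -2]
  satisfied 3 clause(s); 4 remain; assigned so far: [4]
unit clause [2] forces x2=T; simplify:
  drop -2 from [1, -2] -> [1]
  drop -2 from [-2, 1, -3] -> [1, -3]
  satisfied 1 clause(s); 3 remain; assigned so far: [2, 4]
unit clause [1] forces x1=T; simplify:
  drop -1 from [-3, -1] -> [-3]
  satisfied 2 clause(s); 1 remain; assigned so far: [1, 2, 4]
unit clause [-3] forces x3=F; simplify:
  satisfied 1 clause(s); 0 remain; assigned so far: [1, 2, 3, 4]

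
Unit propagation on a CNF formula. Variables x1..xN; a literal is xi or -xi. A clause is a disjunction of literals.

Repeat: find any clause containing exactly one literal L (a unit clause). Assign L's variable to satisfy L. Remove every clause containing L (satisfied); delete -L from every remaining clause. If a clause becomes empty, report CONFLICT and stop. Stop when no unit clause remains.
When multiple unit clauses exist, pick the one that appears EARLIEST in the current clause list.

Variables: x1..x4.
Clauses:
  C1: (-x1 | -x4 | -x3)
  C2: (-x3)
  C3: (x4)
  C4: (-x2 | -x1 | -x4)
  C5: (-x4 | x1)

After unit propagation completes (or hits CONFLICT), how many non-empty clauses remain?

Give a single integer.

unit clause [-3] forces x3=F; simplify:
  satisfied 2 clause(s); 3 remain; assigned so far: [3]
unit clause [4] forces x4=T; simplify:
  drop -4 from [-2, -1, -4] -> [-2, -1]
  drop -4 from [-4, 1] -> [1]
  satisfied 1 clause(s); 2 remain; assigned so far: [3, 4]
unit clause [1] forces x1=T; simplify:
  drop -1 from [-2, -1] -> [-2]
  satisfied 1 clause(s); 1 remain; assigned so far: [1, 3, 4]
unit clause [-2] forces x2=F; simplify:
  satisfied 1 clause(s); 0 remain; assigned so far: [1, 2, 3, 4]

Answer: 0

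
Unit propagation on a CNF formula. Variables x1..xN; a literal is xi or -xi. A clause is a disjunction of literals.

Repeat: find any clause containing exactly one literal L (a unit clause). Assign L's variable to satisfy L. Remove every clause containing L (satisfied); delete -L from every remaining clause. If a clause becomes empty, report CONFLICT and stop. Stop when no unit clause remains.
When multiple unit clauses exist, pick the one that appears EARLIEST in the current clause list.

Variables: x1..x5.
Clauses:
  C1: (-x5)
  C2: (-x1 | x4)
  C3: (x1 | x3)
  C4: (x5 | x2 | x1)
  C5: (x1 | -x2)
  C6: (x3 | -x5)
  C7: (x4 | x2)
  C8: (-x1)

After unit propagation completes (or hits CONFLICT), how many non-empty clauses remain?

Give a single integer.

unit clause [-5] forces x5=F; simplify:
  drop 5 from [5, 2, 1] -> [2, 1]
  satisfied 2 clause(s); 6 remain; assigned so far: [5]
unit clause [-1] forces x1=F; simplify:
  drop 1 from [1, 3] -> [3]
  drop 1 from [2, 1] -> [2]
  drop 1 from [1, -2] -> [-2]
  satisfied 2 clause(s); 4 remain; assigned so far: [1, 5]
unit clause [3] forces x3=T; simplify:
  satisfied 1 clause(s); 3 remain; assigned so far: [1, 3, 5]
unit clause [2] forces x2=T; simplify:
  drop -2 from [-2] -> [] (empty!)
  satisfied 2 clause(s); 1 remain; assigned so far: [1, 2, 3, 5]
CONFLICT (empty clause)

Answer: 0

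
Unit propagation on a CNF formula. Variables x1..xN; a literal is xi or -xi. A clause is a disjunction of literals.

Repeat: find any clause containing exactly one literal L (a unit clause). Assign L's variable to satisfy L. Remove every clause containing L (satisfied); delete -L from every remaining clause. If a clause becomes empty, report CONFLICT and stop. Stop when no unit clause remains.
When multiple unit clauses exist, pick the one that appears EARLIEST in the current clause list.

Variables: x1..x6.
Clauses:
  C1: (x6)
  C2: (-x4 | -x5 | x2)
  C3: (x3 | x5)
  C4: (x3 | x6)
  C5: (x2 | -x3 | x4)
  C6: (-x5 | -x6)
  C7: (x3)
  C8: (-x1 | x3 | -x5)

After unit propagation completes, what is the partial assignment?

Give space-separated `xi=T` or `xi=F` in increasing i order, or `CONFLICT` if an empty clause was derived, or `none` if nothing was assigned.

unit clause [6] forces x6=T; simplify:
  drop -6 from [-5, -6] -> [-5]
  satisfied 2 clause(s); 6 remain; assigned so far: [6]
unit clause [-5] forces x5=F; simplify:
  drop 5 from [3, 5] -> [3]
  satisfied 3 clause(s); 3 remain; assigned so far: [5, 6]
unit clause [3] forces x3=T; simplify:
  drop -3 from [2, -3, 4] -> [2, 4]
  satisfied 2 clause(s); 1 remain; assigned so far: [3, 5, 6]

Answer: x3=T x5=F x6=T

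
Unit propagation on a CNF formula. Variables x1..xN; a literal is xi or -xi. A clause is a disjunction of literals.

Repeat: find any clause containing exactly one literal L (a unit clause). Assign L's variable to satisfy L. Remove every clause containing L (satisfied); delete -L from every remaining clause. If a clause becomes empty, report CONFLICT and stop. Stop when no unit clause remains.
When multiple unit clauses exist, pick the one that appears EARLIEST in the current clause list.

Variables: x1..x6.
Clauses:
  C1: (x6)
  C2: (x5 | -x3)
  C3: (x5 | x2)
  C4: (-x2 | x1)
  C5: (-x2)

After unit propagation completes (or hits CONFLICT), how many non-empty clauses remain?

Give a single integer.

unit clause [6] forces x6=T; simplify:
  satisfied 1 clause(s); 4 remain; assigned so far: [6]
unit clause [-2] forces x2=F; simplify:
  drop 2 from [5, 2] -> [5]
  satisfied 2 clause(s); 2 remain; assigned so far: [2, 6]
unit clause [5] forces x5=T; simplify:
  satisfied 2 clause(s); 0 remain; assigned so far: [2, 5, 6]

Answer: 0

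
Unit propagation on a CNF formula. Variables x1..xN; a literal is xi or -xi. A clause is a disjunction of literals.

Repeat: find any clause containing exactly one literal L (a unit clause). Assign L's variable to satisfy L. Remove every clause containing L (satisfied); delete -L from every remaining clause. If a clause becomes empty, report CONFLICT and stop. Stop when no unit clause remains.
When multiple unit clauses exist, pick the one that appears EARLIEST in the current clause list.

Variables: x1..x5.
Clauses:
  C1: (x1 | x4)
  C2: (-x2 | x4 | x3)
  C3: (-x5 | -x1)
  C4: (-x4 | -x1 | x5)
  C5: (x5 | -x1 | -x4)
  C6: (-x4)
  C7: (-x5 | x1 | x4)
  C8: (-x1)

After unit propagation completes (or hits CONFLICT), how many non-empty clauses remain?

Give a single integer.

unit clause [-4] forces x4=F; simplify:
  drop 4 from [1, 4] -> [1]
  drop 4 from [-2, 4, 3] -> [-2, 3]
  drop 4 from [-5, 1, 4] -> [-5, 1]
  satisfied 3 clause(s); 5 remain; assigned so far: [4]
unit clause [1] forces x1=T; simplify:
  drop -1 from [-5, -1] -> [-5]
  drop -1 from [-1] -> [] (empty!)
  satisfied 2 clause(s); 3 remain; assigned so far: [1, 4]
CONFLICT (empty clause)

Answer: 2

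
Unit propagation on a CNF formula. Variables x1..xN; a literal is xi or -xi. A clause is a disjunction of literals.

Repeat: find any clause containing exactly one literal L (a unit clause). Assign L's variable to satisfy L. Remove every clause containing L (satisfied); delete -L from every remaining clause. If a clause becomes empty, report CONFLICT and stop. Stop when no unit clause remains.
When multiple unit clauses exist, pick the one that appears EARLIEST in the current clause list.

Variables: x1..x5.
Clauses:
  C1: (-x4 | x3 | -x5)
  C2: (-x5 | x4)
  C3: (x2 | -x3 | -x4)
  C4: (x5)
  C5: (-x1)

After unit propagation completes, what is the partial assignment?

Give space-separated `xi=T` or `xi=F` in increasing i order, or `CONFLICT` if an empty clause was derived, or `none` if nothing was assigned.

Answer: x1=F x2=T x3=T x4=T x5=T

Derivation:
unit clause [5] forces x5=T; simplify:
  drop -5 from [-4, 3, -5] -> [-4, 3]
  drop -5 from [-5, 4] -> [4]
  satisfied 1 clause(s); 4 remain; assigned so far: [5]
unit clause [4] forces x4=T; simplify:
  drop -4 from [-4, 3] -> [3]
  drop -4 from [2, -3, -4] -> [2, -3]
  satisfied 1 clause(s); 3 remain; assigned so far: [4, 5]
unit clause [3] forces x3=T; simplify:
  drop -3 from [2, -3] -> [2]
  satisfied 1 clause(s); 2 remain; assigned so far: [3, 4, 5]
unit clause [2] forces x2=T; simplify:
  satisfied 1 clause(s); 1 remain; assigned so far: [2, 3, 4, 5]
unit clause [-1] forces x1=F; simplify:
  satisfied 1 clause(s); 0 remain; assigned so far: [1, 2, 3, 4, 5]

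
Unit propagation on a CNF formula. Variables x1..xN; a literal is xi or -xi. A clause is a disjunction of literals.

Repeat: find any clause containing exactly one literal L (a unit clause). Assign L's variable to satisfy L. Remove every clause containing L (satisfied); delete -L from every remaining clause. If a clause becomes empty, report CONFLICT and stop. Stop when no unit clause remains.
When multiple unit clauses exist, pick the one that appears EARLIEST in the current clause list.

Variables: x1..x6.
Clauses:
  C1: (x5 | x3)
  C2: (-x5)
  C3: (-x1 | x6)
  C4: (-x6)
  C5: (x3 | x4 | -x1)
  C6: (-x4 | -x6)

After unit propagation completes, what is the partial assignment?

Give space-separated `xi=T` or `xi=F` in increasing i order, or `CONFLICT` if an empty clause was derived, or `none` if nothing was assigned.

Answer: x1=F x3=T x5=F x6=F

Derivation:
unit clause [-5] forces x5=F; simplify:
  drop 5 from [5, 3] -> [3]
  satisfied 1 clause(s); 5 remain; assigned so far: [5]
unit clause [3] forces x3=T; simplify:
  satisfied 2 clause(s); 3 remain; assigned so far: [3, 5]
unit clause [-6] forces x6=F; simplify:
  drop 6 from [-1, 6] -> [-1]
  satisfied 2 clause(s); 1 remain; assigned so far: [3, 5, 6]
unit clause [-1] forces x1=F; simplify:
  satisfied 1 clause(s); 0 remain; assigned so far: [1, 3, 5, 6]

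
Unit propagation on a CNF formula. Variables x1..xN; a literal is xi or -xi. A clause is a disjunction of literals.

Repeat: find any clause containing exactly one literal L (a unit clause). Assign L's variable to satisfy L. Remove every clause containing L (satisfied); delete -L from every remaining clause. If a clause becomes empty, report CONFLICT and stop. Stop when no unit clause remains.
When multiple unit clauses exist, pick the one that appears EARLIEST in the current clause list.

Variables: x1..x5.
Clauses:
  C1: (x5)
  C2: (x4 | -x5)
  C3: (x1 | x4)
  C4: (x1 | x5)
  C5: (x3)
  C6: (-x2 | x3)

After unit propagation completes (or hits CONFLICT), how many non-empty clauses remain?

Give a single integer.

Answer: 0

Derivation:
unit clause [5] forces x5=T; simplify:
  drop -5 from [4, -5] -> [4]
  satisfied 2 clause(s); 4 remain; assigned so far: [5]
unit clause [4] forces x4=T; simplify:
  satisfied 2 clause(s); 2 remain; assigned so far: [4, 5]
unit clause [3] forces x3=T; simplify:
  satisfied 2 clause(s); 0 remain; assigned so far: [3, 4, 5]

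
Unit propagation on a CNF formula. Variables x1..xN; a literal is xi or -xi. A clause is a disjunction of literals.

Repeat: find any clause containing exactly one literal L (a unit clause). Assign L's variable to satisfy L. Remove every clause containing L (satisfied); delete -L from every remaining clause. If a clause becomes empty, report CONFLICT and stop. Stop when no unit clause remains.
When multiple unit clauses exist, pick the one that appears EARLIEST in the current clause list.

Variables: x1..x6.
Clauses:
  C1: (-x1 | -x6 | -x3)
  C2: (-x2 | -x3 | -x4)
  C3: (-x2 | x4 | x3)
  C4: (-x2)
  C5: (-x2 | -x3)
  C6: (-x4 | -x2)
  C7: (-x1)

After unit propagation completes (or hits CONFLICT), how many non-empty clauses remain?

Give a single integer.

unit clause [-2] forces x2=F; simplify:
  satisfied 5 clause(s); 2 remain; assigned so far: [2]
unit clause [-1] forces x1=F; simplify:
  satisfied 2 clause(s); 0 remain; assigned so far: [1, 2]

Answer: 0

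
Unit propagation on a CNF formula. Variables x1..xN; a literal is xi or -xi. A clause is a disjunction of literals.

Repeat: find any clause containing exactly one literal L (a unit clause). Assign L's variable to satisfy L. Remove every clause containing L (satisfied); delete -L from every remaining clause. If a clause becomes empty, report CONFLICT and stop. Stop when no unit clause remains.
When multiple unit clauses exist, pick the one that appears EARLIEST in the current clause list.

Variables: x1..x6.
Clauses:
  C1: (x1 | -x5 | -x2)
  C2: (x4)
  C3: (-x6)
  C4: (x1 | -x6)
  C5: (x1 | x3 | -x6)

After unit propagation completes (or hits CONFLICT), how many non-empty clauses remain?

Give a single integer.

Answer: 1

Derivation:
unit clause [4] forces x4=T; simplify:
  satisfied 1 clause(s); 4 remain; assigned so far: [4]
unit clause [-6] forces x6=F; simplify:
  satisfied 3 clause(s); 1 remain; assigned so far: [4, 6]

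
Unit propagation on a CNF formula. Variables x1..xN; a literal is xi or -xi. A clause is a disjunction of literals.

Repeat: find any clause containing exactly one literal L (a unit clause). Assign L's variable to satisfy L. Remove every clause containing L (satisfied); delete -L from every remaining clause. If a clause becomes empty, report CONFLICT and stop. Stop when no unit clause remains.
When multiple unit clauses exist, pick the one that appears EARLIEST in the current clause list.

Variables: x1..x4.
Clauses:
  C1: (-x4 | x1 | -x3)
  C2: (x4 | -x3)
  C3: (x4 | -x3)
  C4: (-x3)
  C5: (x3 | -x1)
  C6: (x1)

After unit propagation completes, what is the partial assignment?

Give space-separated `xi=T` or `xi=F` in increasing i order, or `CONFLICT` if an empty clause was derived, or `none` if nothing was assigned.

Answer: CONFLICT

Derivation:
unit clause [-3] forces x3=F; simplify:
  drop 3 from [3, -1] -> [-1]
  satisfied 4 clause(s); 2 remain; assigned so far: [3]
unit clause [-1] forces x1=F; simplify:
  drop 1 from [1] -> [] (empty!)
  satisfied 1 clause(s); 1 remain; assigned so far: [1, 3]
CONFLICT (empty clause)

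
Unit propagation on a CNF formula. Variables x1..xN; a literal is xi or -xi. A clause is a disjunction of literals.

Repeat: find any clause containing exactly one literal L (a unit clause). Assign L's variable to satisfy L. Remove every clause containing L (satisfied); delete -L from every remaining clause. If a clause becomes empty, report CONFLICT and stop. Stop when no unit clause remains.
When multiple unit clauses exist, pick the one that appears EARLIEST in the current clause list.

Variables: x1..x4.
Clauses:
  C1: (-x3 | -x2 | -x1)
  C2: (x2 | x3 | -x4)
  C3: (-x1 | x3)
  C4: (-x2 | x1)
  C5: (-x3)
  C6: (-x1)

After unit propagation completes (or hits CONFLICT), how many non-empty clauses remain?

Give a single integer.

unit clause [-3] forces x3=F; simplify:
  drop 3 from [2, 3, -4] -> [2, -4]
  drop 3 from [-1, 3] -> [-1]
  satisfied 2 clause(s); 4 remain; assigned so far: [3]
unit clause [-1] forces x1=F; simplify:
  drop 1 from [-2, 1] -> [-2]
  satisfied 2 clause(s); 2 remain; assigned so far: [1, 3]
unit clause [-2] forces x2=F; simplify:
  drop 2 from [2, -4] -> [-4]
  satisfied 1 clause(s); 1 remain; assigned so far: [1, 2, 3]
unit clause [-4] forces x4=F; simplify:
  satisfied 1 clause(s); 0 remain; assigned so far: [1, 2, 3, 4]

Answer: 0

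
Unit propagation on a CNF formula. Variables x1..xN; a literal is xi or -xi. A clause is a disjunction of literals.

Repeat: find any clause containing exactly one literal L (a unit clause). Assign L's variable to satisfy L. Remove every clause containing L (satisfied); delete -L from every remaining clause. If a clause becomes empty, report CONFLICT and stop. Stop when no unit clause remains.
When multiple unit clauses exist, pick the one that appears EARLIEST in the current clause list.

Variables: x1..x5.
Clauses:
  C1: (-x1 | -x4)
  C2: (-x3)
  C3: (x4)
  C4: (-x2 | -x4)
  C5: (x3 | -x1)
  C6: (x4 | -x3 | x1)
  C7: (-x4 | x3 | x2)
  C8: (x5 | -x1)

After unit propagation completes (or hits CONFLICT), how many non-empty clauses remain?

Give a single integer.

unit clause [-3] forces x3=F; simplify:
  drop 3 from [3, -1] -> [-1]
  drop 3 from [-4, 3, 2] -> [-4, 2]
  satisfied 2 clause(s); 6 remain; assigned so far: [3]
unit clause [4] forces x4=T; simplify:
  drop -4 from [-1, -4] -> [-1]
  drop -4 from [-2, -4] -> [-2]
  drop -4 from [-4, 2] -> [2]
  satisfied 1 clause(s); 5 remain; assigned so far: [3, 4]
unit clause [-1] forces x1=F; simplify:
  satisfied 3 clause(s); 2 remain; assigned so far: [1, 3, 4]
unit clause [-2] forces x2=F; simplify:
  drop 2 from [2] -> [] (empty!)
  satisfied 1 clause(s); 1 remain; assigned so far: [1, 2, 3, 4]
CONFLICT (empty clause)

Answer: 0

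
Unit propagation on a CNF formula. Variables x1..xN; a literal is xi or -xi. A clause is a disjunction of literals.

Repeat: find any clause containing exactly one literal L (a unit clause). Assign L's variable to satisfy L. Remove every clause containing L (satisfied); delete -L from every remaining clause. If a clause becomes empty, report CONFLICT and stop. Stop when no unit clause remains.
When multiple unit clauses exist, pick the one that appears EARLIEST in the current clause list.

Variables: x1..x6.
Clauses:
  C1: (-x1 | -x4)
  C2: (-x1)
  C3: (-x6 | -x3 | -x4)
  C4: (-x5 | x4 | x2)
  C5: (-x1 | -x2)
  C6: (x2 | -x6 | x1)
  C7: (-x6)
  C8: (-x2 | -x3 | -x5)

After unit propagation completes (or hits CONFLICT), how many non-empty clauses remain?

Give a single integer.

unit clause [-1] forces x1=F; simplify:
  drop 1 from [2, -6, 1] -> [2, -6]
  satisfied 3 clause(s); 5 remain; assigned so far: [1]
unit clause [-6] forces x6=F; simplify:
  satisfied 3 clause(s); 2 remain; assigned so far: [1, 6]

Answer: 2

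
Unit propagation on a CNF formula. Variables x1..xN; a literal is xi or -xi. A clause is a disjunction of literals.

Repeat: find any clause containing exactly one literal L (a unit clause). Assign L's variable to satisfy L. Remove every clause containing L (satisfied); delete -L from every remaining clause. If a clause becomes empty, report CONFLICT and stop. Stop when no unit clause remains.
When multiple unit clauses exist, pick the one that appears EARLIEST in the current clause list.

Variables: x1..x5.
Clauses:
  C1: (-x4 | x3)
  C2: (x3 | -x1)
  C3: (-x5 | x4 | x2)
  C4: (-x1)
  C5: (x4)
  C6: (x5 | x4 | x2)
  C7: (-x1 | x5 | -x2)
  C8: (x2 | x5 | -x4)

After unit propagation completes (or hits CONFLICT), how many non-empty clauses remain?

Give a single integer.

Answer: 1

Derivation:
unit clause [-1] forces x1=F; simplify:
  satisfied 3 clause(s); 5 remain; assigned so far: [1]
unit clause [4] forces x4=T; simplify:
  drop -4 from [-4, 3] -> [3]
  drop -4 from [2, 5, -4] -> [2, 5]
  satisfied 3 clause(s); 2 remain; assigned so far: [1, 4]
unit clause [3] forces x3=T; simplify:
  satisfied 1 clause(s); 1 remain; assigned so far: [1, 3, 4]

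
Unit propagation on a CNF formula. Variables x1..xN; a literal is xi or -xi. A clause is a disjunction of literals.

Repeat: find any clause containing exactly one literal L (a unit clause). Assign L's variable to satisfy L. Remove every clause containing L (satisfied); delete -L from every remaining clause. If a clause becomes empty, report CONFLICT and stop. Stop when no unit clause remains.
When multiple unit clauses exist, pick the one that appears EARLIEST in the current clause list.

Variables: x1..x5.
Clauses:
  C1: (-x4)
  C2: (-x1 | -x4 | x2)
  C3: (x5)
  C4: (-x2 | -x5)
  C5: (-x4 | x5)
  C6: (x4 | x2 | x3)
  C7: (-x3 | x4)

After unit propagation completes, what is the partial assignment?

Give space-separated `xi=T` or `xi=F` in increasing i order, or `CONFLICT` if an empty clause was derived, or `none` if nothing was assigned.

unit clause [-4] forces x4=F; simplify:
  drop 4 from [4, 2, 3] -> [2, 3]
  drop 4 from [-3, 4] -> [-3]
  satisfied 3 clause(s); 4 remain; assigned so far: [4]
unit clause [5] forces x5=T; simplify:
  drop -5 from [-2, -5] -> [-2]
  satisfied 1 clause(s); 3 remain; assigned so far: [4, 5]
unit clause [-2] forces x2=F; simplify:
  drop 2 from [2, 3] -> [3]
  satisfied 1 clause(s); 2 remain; assigned so far: [2, 4, 5]
unit clause [3] forces x3=T; simplify:
  drop -3 from [-3] -> [] (empty!)
  satisfied 1 clause(s); 1 remain; assigned so far: [2, 3, 4, 5]
CONFLICT (empty clause)

Answer: CONFLICT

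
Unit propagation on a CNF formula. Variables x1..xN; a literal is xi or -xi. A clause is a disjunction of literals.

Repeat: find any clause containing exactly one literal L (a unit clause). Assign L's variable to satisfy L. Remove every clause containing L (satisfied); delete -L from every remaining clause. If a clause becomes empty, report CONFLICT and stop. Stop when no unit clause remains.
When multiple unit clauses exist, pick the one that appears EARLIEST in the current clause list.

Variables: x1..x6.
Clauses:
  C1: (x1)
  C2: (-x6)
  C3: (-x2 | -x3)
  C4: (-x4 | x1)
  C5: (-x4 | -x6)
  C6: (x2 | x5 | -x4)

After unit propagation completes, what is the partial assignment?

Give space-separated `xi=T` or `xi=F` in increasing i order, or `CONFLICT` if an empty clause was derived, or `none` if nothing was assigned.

unit clause [1] forces x1=T; simplify:
  satisfied 2 clause(s); 4 remain; assigned so far: [1]
unit clause [-6] forces x6=F; simplify:
  satisfied 2 clause(s); 2 remain; assigned so far: [1, 6]

Answer: x1=T x6=F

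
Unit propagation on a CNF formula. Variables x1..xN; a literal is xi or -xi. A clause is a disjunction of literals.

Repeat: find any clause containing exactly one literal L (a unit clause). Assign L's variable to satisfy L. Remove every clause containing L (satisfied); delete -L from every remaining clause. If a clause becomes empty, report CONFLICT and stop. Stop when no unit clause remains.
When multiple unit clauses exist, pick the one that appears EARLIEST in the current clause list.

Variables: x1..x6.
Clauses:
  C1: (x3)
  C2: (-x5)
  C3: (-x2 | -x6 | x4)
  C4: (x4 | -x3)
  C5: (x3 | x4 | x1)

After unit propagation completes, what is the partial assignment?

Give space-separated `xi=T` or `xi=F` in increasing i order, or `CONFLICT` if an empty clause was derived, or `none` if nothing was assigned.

Answer: x3=T x4=T x5=F

Derivation:
unit clause [3] forces x3=T; simplify:
  drop -3 from [4, -3] -> [4]
  satisfied 2 clause(s); 3 remain; assigned so far: [3]
unit clause [-5] forces x5=F; simplify:
  satisfied 1 clause(s); 2 remain; assigned so far: [3, 5]
unit clause [4] forces x4=T; simplify:
  satisfied 2 clause(s); 0 remain; assigned so far: [3, 4, 5]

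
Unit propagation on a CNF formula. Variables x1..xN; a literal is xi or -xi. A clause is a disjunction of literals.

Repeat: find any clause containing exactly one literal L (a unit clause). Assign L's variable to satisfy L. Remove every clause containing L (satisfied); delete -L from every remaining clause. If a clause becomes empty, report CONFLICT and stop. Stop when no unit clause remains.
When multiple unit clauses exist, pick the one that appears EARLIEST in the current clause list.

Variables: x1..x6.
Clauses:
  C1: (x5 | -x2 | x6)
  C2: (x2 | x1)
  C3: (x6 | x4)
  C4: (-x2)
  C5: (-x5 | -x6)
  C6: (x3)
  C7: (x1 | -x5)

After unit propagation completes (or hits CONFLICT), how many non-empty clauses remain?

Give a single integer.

unit clause [-2] forces x2=F; simplify:
  drop 2 from [2, 1] -> [1]
  satisfied 2 clause(s); 5 remain; assigned so far: [2]
unit clause [1] forces x1=T; simplify:
  satisfied 2 clause(s); 3 remain; assigned so far: [1, 2]
unit clause [3] forces x3=T; simplify:
  satisfied 1 clause(s); 2 remain; assigned so far: [1, 2, 3]

Answer: 2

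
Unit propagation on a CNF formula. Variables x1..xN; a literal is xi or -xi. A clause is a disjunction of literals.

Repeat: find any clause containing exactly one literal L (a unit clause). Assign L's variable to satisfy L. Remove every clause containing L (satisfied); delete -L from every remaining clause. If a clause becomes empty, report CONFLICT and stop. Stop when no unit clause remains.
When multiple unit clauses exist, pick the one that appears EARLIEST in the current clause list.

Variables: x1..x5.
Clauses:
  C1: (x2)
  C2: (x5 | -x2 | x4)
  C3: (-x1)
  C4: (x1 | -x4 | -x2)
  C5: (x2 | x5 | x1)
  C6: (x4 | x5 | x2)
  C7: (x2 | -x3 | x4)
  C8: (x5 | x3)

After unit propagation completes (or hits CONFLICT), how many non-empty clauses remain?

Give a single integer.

unit clause [2] forces x2=T; simplify:
  drop -2 from [5, -2, 4] -> [5, 4]
  drop -2 from [1, -4, -2] -> [1, -4]
  satisfied 4 clause(s); 4 remain; assigned so far: [2]
unit clause [-1] forces x1=F; simplify:
  drop 1 from [1, -4] -> [-4]
  satisfied 1 clause(s); 3 remain; assigned so far: [1, 2]
unit clause [-4] forces x4=F; simplify:
  drop 4 from [5, 4] -> [5]
  satisfied 1 clause(s); 2 remain; assigned so far: [1, 2, 4]
unit clause [5] forces x5=T; simplify:
  satisfied 2 clause(s); 0 remain; assigned so far: [1, 2, 4, 5]

Answer: 0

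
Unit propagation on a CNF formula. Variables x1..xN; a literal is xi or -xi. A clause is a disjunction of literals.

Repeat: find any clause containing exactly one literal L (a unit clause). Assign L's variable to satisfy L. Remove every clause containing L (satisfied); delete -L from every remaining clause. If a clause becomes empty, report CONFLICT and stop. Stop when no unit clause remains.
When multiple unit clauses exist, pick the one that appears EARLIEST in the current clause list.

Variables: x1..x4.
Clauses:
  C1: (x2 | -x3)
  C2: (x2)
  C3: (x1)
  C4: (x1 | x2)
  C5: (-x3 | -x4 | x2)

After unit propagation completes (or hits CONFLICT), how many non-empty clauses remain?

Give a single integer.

unit clause [2] forces x2=T; simplify:
  satisfied 4 clause(s); 1 remain; assigned so far: [2]
unit clause [1] forces x1=T; simplify:
  satisfied 1 clause(s); 0 remain; assigned so far: [1, 2]

Answer: 0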